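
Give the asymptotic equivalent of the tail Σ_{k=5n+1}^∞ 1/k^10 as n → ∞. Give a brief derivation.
Σ_{k>5n} 1/k^10 ~ 1/(9 · (5n)^9)

Compare to the integral: ∫_{5n}^∞ x^(−10) dx = [−x^(−9)/9]_{5n}^∞ = 1/((10−1)·(5n)^9). Euler-Maclaurin then gives
  Σ_{k>5n} 1/k^10 = ∫_{5n}^∞ dx/x^10 − 1/(2·(5n)^10) + O(1/(5n)^11).
(Equivalently this is ζ(10) − Σ_{k≤5n} 1/k^10.)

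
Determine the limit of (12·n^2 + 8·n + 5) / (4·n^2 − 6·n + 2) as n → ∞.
lim = 12/4 = 3

For large n the leading n^2 terms dominate both numerator and denominator. Dividing top and bottom by n^2, every other term tends to 0, leaving 12/4 = 3.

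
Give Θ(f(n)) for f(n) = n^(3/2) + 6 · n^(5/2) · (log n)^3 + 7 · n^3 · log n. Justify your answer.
f(n) ∈ Θ(n^3 · log n)

Compare the terms by growth order. For large n, n^a · (log n)^b dominates n^a' · (log n)^b' iff a > a', or (a = a' and b > b'). Ranking the 3 terms shows the dominant one is 7 · n^3 · log n. Hence f(n) ∈ Θ(n^3 · log n).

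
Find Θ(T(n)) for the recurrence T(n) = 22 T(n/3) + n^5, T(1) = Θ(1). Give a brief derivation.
T(n) = Θ(n^5)

log_3 22 ≈ 2.814. f(n) = n^5 dominates n^(log_3 22) since 5 > 2.814, and the regularity condition a·f(n/b) = 22·(n/3)^5 = (22/243)·n^5 ≤ c·f(n) holds with c = 22/243 ≈ 0.0905 < 1. So this is Case 3: T(n) = Θ(f(n)) = Θ(n^5).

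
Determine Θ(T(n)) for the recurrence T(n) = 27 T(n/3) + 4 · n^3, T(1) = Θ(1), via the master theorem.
T(n) = Θ(n^3 log n)

log_3 27 = 3, and f(n) = 4 · n^3 = Θ(n^(log_3 27)). This is Case 2 of the master theorem: T(n) = Θ(f(n) · log n) = Θ(n^3 log n).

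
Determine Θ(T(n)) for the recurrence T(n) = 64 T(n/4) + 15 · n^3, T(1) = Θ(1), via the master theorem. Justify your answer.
T(n) = Θ(n^3 log n)

log_4 64 = 3, and f(n) = 15 · n^3 = Θ(n^(log_4 64)). This is Case 2 of the master theorem: T(n) = Θ(f(n) · log n) = Θ(n^3 log n).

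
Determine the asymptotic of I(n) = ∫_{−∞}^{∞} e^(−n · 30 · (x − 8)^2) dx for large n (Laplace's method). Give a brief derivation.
I(n) = sqrt(π/(30n))

Here φ(x) = 30 · (x − 8)^2 has its unique minimum at x* = 8 with φ(x*) = 0 and φ''(x*) = 60. Laplace's method gives
  I(n) ~ e^(−n φ(x*)) · sqrt(2π / (n · φ''(x*))) = sqrt(2π / (60n)) = sqrt(π/(30n)).
This is exact: substituting u = (x − 8)·sqrt(30n) gives I(n) = (1/sqrt(30n)) ∫_{−∞}^{∞} e^(−u^2) du = sqrt(π/(30n)).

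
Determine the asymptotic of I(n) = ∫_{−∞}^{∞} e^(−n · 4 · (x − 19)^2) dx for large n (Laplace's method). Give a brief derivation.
I(n) = sqrt(π/(4n))

Here φ(x) = 4 · (x − 19)^2 has its unique minimum at x* = 19 with φ(x*) = 0 and φ''(x*) = 8. Laplace's method gives
  I(n) ~ e^(−n φ(x*)) · sqrt(2π / (n · φ''(x*))) = sqrt(2π / (8n)) = sqrt(π/(4n)).
This is exact: substituting u = (x − 19)·sqrt(4n) gives I(n) = (1/sqrt(4n)) ∫_{−∞}^{∞} e^(−u^2) du = sqrt(π/(4n)).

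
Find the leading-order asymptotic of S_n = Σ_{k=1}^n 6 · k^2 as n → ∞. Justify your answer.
S_n ~ 2 · n^3

By integral comparison (Euler-Maclaurin), Σ_{k=1}^n 6 · k^2 = 6 · ∫_0^n x^2 dx + O(n^2) = 6 · n^3/3 = 2 · n^3 + O(n^2). (Equivalently, Faulhaber's formula gives the same leading term.)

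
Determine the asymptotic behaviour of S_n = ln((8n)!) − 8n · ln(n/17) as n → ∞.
S_n ~ 8n · (ln 136 − 1) + O(ln n)

Stirling: ln((8n)!) = 8n ln(8n) − 8n + O(ln n).
  S_n = 8n ln(8n) − 8n − 8n ln(n/17) + O(ln n)
      = 8n ln(8n) − 8n ln n + 8n ln 17 − 8n + O(ln n)
      = 8n ln 8 + 8n ln 17 − 8n + O(ln n)
      = 8n (ln 136 − 1) + O(ln n).
Numerically ln(136) − 1 ≈ 3.9127.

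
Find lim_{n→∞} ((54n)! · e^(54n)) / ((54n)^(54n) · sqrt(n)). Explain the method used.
lim = sqrt(2π·54)

Stirling: (54n)! ~ sqrt(2π·54n) · (54n/e)^(54n). Hence
  (54n)! · e^(54n) / (54n)^(54n) ~ sqrt(2π·54n).
Dividing by sqrt(n): sqrt(2π·54n) / sqrt(n) = sqrt(2π·54) · n^((1−1)/2), so the limit is sqrt(2π·54).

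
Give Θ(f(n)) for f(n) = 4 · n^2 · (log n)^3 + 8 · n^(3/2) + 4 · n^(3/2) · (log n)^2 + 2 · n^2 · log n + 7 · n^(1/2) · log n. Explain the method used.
f(n) ∈ Θ(n^2 · (log n)^3)

Compare the terms by growth order. For large n, n^a · (log n)^b dominates n^a' · (log n)^b' iff a > a', or (a = a' and b > b'). Ranking the 5 terms shows the dominant one is 4 · n^2 · (log n)^3. Hence f(n) ∈ Θ(n^2 · (log n)^3).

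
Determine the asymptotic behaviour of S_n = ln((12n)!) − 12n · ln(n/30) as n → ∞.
S_n ~ 12n · (ln 360 − 1) + O(ln n)

Stirling: ln((12n)!) = 12n ln(12n) − 12n + O(ln n).
  S_n = 12n ln(12n) − 12n − 12n ln(n/30) + O(ln n)
      = 12n ln(12n) − 12n ln n + 12n ln 30 − 12n + O(ln n)
      = 12n ln 12 + 12n ln 30 − 12n + O(ln n)
      = 12n (ln 360 − 1) + O(ln n).
Numerically ln(360) − 1 ≈ 4.8861.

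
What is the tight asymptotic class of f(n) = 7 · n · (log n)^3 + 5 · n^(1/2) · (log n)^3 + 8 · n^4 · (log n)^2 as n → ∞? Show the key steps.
f(n) ∈ Θ(n^4 · (log n)^2)

Compare the terms by growth order. For large n, n^a · (log n)^b dominates n^a' · (log n)^b' iff a > a', or (a = a' and b > b'). Ranking the 3 terms shows the dominant one is 8 · n^4 · (log n)^2. Hence f(n) ∈ Θ(n^4 · (log n)^2).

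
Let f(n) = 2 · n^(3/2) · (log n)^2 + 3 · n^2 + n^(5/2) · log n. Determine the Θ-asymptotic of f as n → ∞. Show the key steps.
f(n) ∈ Θ(n^(5/2) · log n)

Compare the terms by growth order. For large n, n^a · (log n)^b dominates n^a' · (log n)^b' iff a > a', or (a = a' and b > b'). Ranking the 3 terms shows the dominant one is n^(5/2) · log n. Hence f(n) ∈ Θ(n^(5/2) · log n).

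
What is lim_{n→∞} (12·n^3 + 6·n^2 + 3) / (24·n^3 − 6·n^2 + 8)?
lim = 12/24 = 1/2

For large n the leading n^3 terms dominate both numerator and denominator. Dividing top and bottom by n^3, every other term tends to 0, leaving 12/24 = 1/2.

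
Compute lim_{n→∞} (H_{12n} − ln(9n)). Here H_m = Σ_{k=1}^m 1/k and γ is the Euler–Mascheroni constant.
lim = ln(4/3) + γ

By Euler-Maclaurin, H_m = ln m + γ + O(1/m). So
  H_{12n} − ln(9n) = ln(12n) + γ − ln(9n) + O(1/n)
                       = ln(12/9) + γ + O(1/n).
Hence the limit is ln(12/9) + γ (= ln(4/3)).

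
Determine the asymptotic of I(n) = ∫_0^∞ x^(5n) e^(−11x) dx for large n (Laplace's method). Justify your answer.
I(n) ~ (sqrt(2π·5n) / 11) · (5n/(11e))^(5n)

Write the integrand as exp(5n ln x − 11x) and set f(x) = 5n ln x − 11x. Then f'(x) = 5n/x − 11 = 0 at x* = 5n/11, and f''(x*) = −5n/x*^2 = −11^2/(5n). Laplace's method (interior maximum) gives
  I(n) ~ e^(f(x*)) · sqrt(2π / |f''(x*)|)
        = exp(5n ln(5n/11) − 5n) · sqrt(2π · 5n / 11^2)
        = (5n/11)^(5n) e^(−5n) · sqrt(2π·5n) / 11
        = (sqrt(2π·5n) / 11) · (5n/(11e))^(5n).
This matches Γ(5n+1)/11^(5n+1) with Stirling applied to Γ.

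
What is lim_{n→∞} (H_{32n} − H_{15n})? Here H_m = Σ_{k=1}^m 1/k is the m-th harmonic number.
lim = ln(32/15)

Euler-Maclaurin gives H_m = ln m + γ + 1/(2m) + O(1/m^2). The γ and O(1/m) terms cancel in the difference:
  H_{32n} − H_{15n} = ln(32n) − ln(15n) + O(1/n) = ln(32/15) + O(1/n).
Hence the limit is ln(32/15).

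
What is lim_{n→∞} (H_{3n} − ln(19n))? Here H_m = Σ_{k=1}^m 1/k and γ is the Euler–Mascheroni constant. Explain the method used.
lim = ln(3/19) + γ

By Euler-Maclaurin, H_m = ln m + γ + O(1/m). So
  H_{3n} − ln(19n) = ln(3n) + γ − ln(19n) + O(1/n)
                       = ln(3/19) + γ + O(1/n).
Hence the limit is ln(3/19) + γ.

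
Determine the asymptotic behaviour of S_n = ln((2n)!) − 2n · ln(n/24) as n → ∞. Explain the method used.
S_n ~ 2n · (ln 48 − 1) + O(ln n)

Stirling: ln((2n)!) = 2n ln(2n) − 2n + O(ln n).
  S_n = 2n ln(2n) − 2n − 2n ln(n/24) + O(ln n)
      = 2n ln(2n) − 2n ln n + 2n ln 24 − 2n + O(ln n)
      = 2n ln 2 + 2n ln 24 − 2n + O(ln n)
      = 2n (ln 48 − 1) + O(ln n).
Numerically ln(48) − 1 ≈ 2.8712.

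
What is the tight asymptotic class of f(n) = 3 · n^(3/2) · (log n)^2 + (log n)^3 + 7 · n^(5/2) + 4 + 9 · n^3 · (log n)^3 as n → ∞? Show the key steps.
f(n) ∈ Θ(n^3 · (log n)^3)

Compare the terms by growth order. For large n, n^a · (log n)^b dominates n^a' · (log n)^b' iff a > a', or (a = a' and b > b'). Ranking the 5 terms shows the dominant one is 9 · n^3 · (log n)^3. Hence f(n) ∈ Θ(n^3 · (log n)^3).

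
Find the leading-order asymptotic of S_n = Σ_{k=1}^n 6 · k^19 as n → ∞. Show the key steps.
S_n ~ 3 · n^20 / 10

By integral comparison (Euler-Maclaurin), Σ_{k=1}^n 6 · k^19 = 6 · ∫_0^n x^19 dx + O(n^19) = 6 · n^20/20 = 3 · n^20 / 10 + O(n^19). (Equivalently, Faulhaber's formula gives the same leading term.)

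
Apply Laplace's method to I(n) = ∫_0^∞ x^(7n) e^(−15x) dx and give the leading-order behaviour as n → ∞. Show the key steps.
I(n) ~ (sqrt(2π·7n) / 15) · (7n/(15e))^(7n)

Write the integrand as exp(7n ln x − 15x) and set f(x) = 7n ln x − 15x. Then f'(x) = 7n/x − 15 = 0 at x* = 7n/15, and f''(x*) = −7n/x*^2 = −15^2/(7n). Laplace's method (interior maximum) gives
  I(n) ~ e^(f(x*)) · sqrt(2π / |f''(x*)|)
        = exp(7n ln(7n/15) − 7n) · sqrt(2π · 7n / 15^2)
        = (7n/15)^(7n) e^(−7n) · sqrt(2π·7n) / 15
        = (sqrt(2π·7n) / 15) · (7n/(15e))^(7n).
This matches Γ(7n+1)/15^(7n+1) with Stirling applied to Γ.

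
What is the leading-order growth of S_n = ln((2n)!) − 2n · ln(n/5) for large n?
S_n ~ 2n · (ln 10 − 1) + O(ln n)

Stirling: ln((2n)!) = 2n ln(2n) − 2n + O(ln n).
  S_n = 2n ln(2n) − 2n − 2n ln(n/5) + O(ln n)
      = 2n ln(2n) − 2n ln n + 2n ln 5 − 2n + O(ln n)
      = 2n ln 2 + 2n ln 5 − 2n + O(ln n)
      = 2n (ln 10 − 1) + O(ln n).
Numerically ln(10) − 1 ≈ 1.3026.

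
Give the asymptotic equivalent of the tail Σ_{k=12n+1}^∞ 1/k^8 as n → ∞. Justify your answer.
Σ_{k>12n} 1/k^8 ~ 1/(7 · (12n)^7)

Compare to the integral: ∫_{12n}^∞ x^(−8) dx = [−x^(−7)/7]_{12n}^∞ = 1/((8−1)·(12n)^7). Euler-Maclaurin then gives
  Σ_{k>12n} 1/k^8 = ∫_{12n}^∞ dx/x^8 − 1/(2·(12n)^8) + O(1/(12n)^9).
(Equivalently this is ζ(8) − Σ_{k≤12n} 1/k^8.)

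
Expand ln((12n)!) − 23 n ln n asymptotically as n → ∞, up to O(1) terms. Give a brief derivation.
ln((12n)!) − 23 n ln n = −11 n ln n + 12(ln 12 − 1) n + (1/2) ln(2π·12n) + O(1/n)

Stirling: ln((12n)!) = 12n ln(12n) − 12n + (1/2) ln(2π·12n) + O(1/n).
Expand 12n ln(12n) = 12n (ln n + ln 12) = 12n ln n + 12n ln 12.
Subtract 23n ln n: leading term is (12 − 23) n ln n = −11 n ln n. The next term is 12n ln 12 − 12n = 12(ln 12 − 1) n. Then the (1/2) ln(2π·12n) correction.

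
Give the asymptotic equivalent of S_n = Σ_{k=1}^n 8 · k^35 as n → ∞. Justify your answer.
S_n ~ 2 · n^36 / 9

By integral comparison (Euler-Maclaurin), Σ_{k=1}^n 8 · k^35 = 8 · ∫_0^n x^35 dx + O(n^35) = 8 · n^36/36 = 2 · n^36 / 9 + O(n^35). (Equivalently, Faulhaber's formula gives the same leading term.)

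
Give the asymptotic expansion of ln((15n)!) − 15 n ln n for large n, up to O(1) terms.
ln((15n)!) − 15 n ln n = 15(ln 15 − 1) n + (1/2) ln(2π·15n) + O(1/n)

Stirling: ln((15n)!) = 15n ln(15n) − 15n + (1/2) ln(2π·15n) + O(1/n).
Since 15n ln(15n) = 15n ln n + 15n ln 15, subtracting 15n ln n cancels the n ln n term exactly. What remains is 15(ln 15 − 1) n + (1/2) ln(2π·15n) + O(1/n).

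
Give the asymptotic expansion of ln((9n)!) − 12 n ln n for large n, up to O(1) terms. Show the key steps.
ln((9n)!) − 12 n ln n = −3 n ln n + 9(ln 9 − 1) n + (1/2) ln(2π·9n) + O(1/n)

Stirling: ln((9n)!) = 9n ln(9n) − 9n + (1/2) ln(2π·9n) + O(1/n).
Expand 9n ln(9n) = 9n (ln n + ln 9) = 9n ln n + 9n ln 9.
Subtract 12n ln n: leading term is (9 − 12) n ln n = −3 n ln n. The next term is 9n ln 9 − 9n = 9(ln 9 − 1) n. Then the (1/2) ln(2π·9n) correction.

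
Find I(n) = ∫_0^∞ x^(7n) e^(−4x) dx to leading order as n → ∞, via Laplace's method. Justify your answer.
I(n) ~ (sqrt(2π·7n) / 4) · (7n/(4e))^(7n)

Write the integrand as exp(7n ln x − 4x) and set f(x) = 7n ln x − 4x. Then f'(x) = 7n/x − 4 = 0 at x* = 7n/4, and f''(x*) = −7n/x*^2 = −4^2/(7n). Laplace's method (interior maximum) gives
  I(n) ~ e^(f(x*)) · sqrt(2π / |f''(x*)|)
        = exp(7n ln(7n/4) − 7n) · sqrt(2π · 7n / 4^2)
        = (7n/4)^(7n) e^(−7n) · sqrt(2π·7n) / 4
        = (sqrt(2π·7n) / 4) · (7n/(4e))^(7n).
This matches Γ(7n+1)/4^(7n+1) with Stirling applied to Γ.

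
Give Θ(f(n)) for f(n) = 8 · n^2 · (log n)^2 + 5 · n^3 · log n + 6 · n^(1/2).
f(n) ∈ Θ(n^3 · log n)

Compare the terms by growth order. For large n, n^a · (log n)^b dominates n^a' · (log n)^b' iff a > a', or (a = a' and b > b'). Ranking the 3 terms shows the dominant one is 5 · n^3 · log n. Hence f(n) ∈ Θ(n^3 · log n).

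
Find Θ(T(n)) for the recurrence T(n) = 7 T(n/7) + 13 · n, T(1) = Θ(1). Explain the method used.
T(n) = Θ(n log n)

log_7 7 = 1, and f(n) = 13 · n = Θ(n^(log_7 7)). This is Case 2 of the master theorem: T(n) = Θ(f(n) · log n) = Θ(n log n).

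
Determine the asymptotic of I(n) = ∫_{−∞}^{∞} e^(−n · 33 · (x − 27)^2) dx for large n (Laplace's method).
I(n) = sqrt(π/(33n))

Here φ(x) = 33 · (x − 27)^2 has its unique minimum at x* = 27 with φ(x*) = 0 and φ''(x*) = 66. Laplace's method gives
  I(n) ~ e^(−n φ(x*)) · sqrt(2π / (n · φ''(x*))) = sqrt(2π / (66n)) = sqrt(π/(33n)).
This is exact: substituting u = (x − 27)·sqrt(33n) gives I(n) = (1/sqrt(33n)) ∫_{−∞}^{∞} e^(−u^2) du = sqrt(π/(33n)).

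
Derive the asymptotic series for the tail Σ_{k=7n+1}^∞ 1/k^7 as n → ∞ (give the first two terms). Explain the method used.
Σ_{k>7n} 1/k^7 = 1/(6 · (7n)^6) − 1/(2 · (7n)^7) + O(1/(7n)^8)

Compare to the integral: ∫_{7n}^∞ x^(−7) dx = [−x^(−6)/6]_{7n}^∞ = 1/((7−1)·(7n)^6). The Euler-Maclaurin correction adds −f(7n)/2 = −1/(2·(7n)^7). Euler-Maclaurin then gives
  Σ_{k>7n} 1/k^7 = ∫_{7n}^∞ dx/x^7 − 1/(2·(7n)^7) + O(1/(7n)^8).
(Equivalently this is ζ(7) − Σ_{k≤7n} 1/k^7.)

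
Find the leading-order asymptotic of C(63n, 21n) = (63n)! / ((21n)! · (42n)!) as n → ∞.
C(63n, 21n) ~ (27/4)^(21n) · sqrt(3/(4π·21n))

Write N = 21n. Apply Stirling to each factorial:
  (3N)! ~ sqrt(2π·3N) · (3N/e)^(3N),
  N! ~ sqrt(2π N) · (N/e)^N,
  (2N)! ~ sqrt(2π·2N) · (2N/e)^(2N).
The exponential factors combine to (3N)^(3N) / (N^N · (2N)^(2N)) = 3^(3N)/2^(2N) = (3^3/2^2)^N = (27/4)^N.
The square-root prefactors combine to sqrt(2π·3N) / (sqrt(2π N)·sqrt(2π·2N)) = sqrt(3 / (2π·2·N)) = sqrt(3/(4π·21n)).
Substituting N = 21n: C(63n, 21n) ~ (27/4)^(21n) · sqrt(3/(4π·21n)).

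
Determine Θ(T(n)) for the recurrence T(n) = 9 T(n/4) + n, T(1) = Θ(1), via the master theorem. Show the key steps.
T(n) = Θ(n^(log_4 9))

Master theorem: compare f(n) = n to n^(log_4 9) where log_4 9 ≈ 1.585. Since 1 < log_4 9, we have f(n) = O(n^(log_4 9 − ε)) for some ε > 0 — Case 1. Hence T(n) = Θ(n^(log_4 9)).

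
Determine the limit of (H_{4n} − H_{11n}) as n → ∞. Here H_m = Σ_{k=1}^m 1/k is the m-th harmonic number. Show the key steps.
lim = ln(4/11)

Euler-Maclaurin gives H_m = ln m + γ + 1/(2m) + O(1/m^2). The γ and O(1/m) terms cancel in the difference:
  H_{4n} − H_{11n} = ln(4n) − ln(11n) + O(1/n) = ln(4/11) + O(1/n).
Hence the limit is ln(4/11).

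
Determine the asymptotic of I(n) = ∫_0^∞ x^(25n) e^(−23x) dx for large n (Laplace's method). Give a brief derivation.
I(n) ~ (sqrt(2π·25n) / 23) · (25n/(23e))^(25n)

Write the integrand as exp(25n ln x − 23x) and set f(x) = 25n ln x − 23x. Then f'(x) = 25n/x − 23 = 0 at x* = 25n/23, and f''(x*) = −25n/x*^2 = −23^2/(25n). Laplace's method (interior maximum) gives
  I(n) ~ e^(f(x*)) · sqrt(2π / |f''(x*)|)
        = exp(25n ln(25n/23) − 25n) · sqrt(2π · 25n / 23^2)
        = (25n/23)^(25n) e^(−25n) · sqrt(2π·25n) / 23
        = (sqrt(2π·25n) / 23) · (25n/(23e))^(25n).
This matches Γ(25n+1)/23^(25n+1) with Stirling applied to Γ.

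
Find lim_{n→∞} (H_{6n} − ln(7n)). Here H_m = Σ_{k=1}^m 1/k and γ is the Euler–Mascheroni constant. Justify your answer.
lim = ln(6/7) + γ

By Euler-Maclaurin, H_m = ln m + γ + O(1/m). So
  H_{6n} − ln(7n) = ln(6n) + γ − ln(7n) + O(1/n)
                       = ln(6/7) + γ + O(1/n).
Hence the limit is ln(6/7) + γ.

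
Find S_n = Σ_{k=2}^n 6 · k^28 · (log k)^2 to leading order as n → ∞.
S_n ~ 6 · n^29 · (log n)^2 / 29

By integral comparison, S_n = ∫_1^n 6 · x^28 · (log x)^2 dx + O(n^28 · (log n)^2). For the integral, the leading term of ∫_1^n x^28 (log x)^2 dx is n^29/29 · (log n)^2 (by repeated integration by parts; each step lowers the log-exponent and produces a relatively O(1/log n) correction). Hence S_n ~ 6 · n^29 · (log n)^2 / 29.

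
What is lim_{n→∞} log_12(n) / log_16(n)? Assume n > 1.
lim = ln(16) / ln(12) = log_12(16)

Change of base: log_12(n) = ln n / ln 12 and log_16(n) = ln n / ln 16. The ratio is (ln n / ln 12) · (ln 16 / ln n) = ln 16 / ln 12, a constant independent of n. So the limit is ln 16 / ln 12 = log_12(16).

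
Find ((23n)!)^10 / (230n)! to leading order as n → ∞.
((23n)!)^10/(230n)! ~ ((2π·23n)^(9/2) / sqrt(10)) · 10^(−10·23n)  →  0

Write N = 23n. Stirling: N! ~ sqrt(2π N)(N/e)^N and (10N)! ~ sqrt(2π·10N)·(10N/e)^(10N).
  (N!)^10/(10N)! ~ (2π N)^(10/2) (N/e)^(10N) / [sqrt(2π·10N) (10N/e)^(10N)]
     = (2π N)^(10/2) / sqrt(2π·10N) · (N/(10N))^(10N)
     = (2π N)^((10−1)/2) / sqrt(10) · 10^(−10N).
Since 10^10 > 1, the factor 10^(−10N) decays exponentially, so the ratio → 0. Substituting N = 23n gives the stated form.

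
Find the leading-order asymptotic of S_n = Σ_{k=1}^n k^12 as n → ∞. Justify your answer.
S_n ~ n^13 / 13

By integral comparison (Euler-Maclaurin), Σ_{k=1}^n k^12 = ∫_0^n x^12 dx + O(n^12) = n^13/13 + O(n^12). (Equivalently, Faulhaber's formula gives the same leading term.)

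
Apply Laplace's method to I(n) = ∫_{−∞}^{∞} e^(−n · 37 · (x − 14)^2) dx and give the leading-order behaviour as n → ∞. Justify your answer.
I(n) = sqrt(π/(37n))

Here φ(x) = 37 · (x − 14)^2 has its unique minimum at x* = 14 with φ(x*) = 0 and φ''(x*) = 74. Laplace's method gives
  I(n) ~ e^(−n φ(x*)) · sqrt(2π / (n · φ''(x*))) = sqrt(2π / (74n)) = sqrt(π/(37n)).
This is exact: substituting u = (x − 14)·sqrt(37n) gives I(n) = (1/sqrt(37n)) ∫_{−∞}^{∞} e^(−u^2) du = sqrt(π/(37n)).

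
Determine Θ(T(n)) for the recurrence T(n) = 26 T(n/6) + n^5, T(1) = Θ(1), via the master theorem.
T(n) = Θ(n^5)

log_6 26 ≈ 1.818. f(n) = n^5 dominates n^(log_6 26) since 5 > 1.818, and the regularity condition a·f(n/b) = 26·(n/6)^5 = (26/7776)·n^5 ≤ c·f(n) holds with c = 26/7776 ≈ 0.00334 < 1. So this is Case 3: T(n) = Θ(f(n)) = Θ(n^5).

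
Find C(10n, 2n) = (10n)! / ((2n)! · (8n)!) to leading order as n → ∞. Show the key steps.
C(10n, 2n) ~ (3125/256)^(2n) · sqrt(5/(8π·2n))

Write N = 2n. Apply Stirling to each factorial:
  (5N)! ~ sqrt(2π·5N) · (5N/e)^(5N),
  N! ~ sqrt(2π N) · (N/e)^N,
  (4N)! ~ sqrt(2π·4N) · (4N/e)^(4N).
The exponential factors combine to (5N)^(5N) / (N^N · (4N)^(4N)) = 5^(5N)/4^(4N) = (5^5/4^4)^N = (3125/256)^N.
The square-root prefactors combine to sqrt(2π·5N) / (sqrt(2π N)·sqrt(2π·4N)) = sqrt(5 / (2π·4·N)) = sqrt(5/(8π·2n)).
Substituting N = 2n: C(10n, 2n) ~ (3125/256)^(2n) · sqrt(5/(8π·2n)).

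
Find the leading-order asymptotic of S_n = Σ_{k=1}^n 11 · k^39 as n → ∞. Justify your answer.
S_n ~ 11 · n^40 / 40

By integral comparison (Euler-Maclaurin), Σ_{k=1}^n 11 · k^39 = 11 · ∫_0^n x^39 dx + O(n^39) = 11 · n^40/40 + O(n^39). (Equivalently, Faulhaber's formula gives the same leading term.)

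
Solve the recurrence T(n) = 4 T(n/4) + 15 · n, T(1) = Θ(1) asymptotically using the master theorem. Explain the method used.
T(n) = Θ(n log n)

log_4 4 = 1, and f(n) = 15 · n = Θ(n^(log_4 4)). This is Case 2 of the master theorem: T(n) = Θ(f(n) · log n) = Θ(n log n).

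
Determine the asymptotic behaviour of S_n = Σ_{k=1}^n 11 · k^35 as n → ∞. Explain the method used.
S_n ~ 11 · n^36 / 36

By integral comparison (Euler-Maclaurin), Σ_{k=1}^n 11 · k^35 = 11 · ∫_0^n x^35 dx + O(n^35) = 11 · n^36/36 + O(n^35). (Equivalently, Faulhaber's formula gives the same leading term.)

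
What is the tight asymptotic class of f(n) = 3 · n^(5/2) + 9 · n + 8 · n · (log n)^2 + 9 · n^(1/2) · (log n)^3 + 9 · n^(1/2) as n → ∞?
f(n) ∈ Θ(n^(5/2))

Compare the terms by growth order. For large n, n^a · (log n)^b dominates n^a' · (log n)^b' iff a > a', or (a = a' and b > b'). Ranking the 5 terms shows the dominant one is 3 · n^(5/2). Hence f(n) ∈ Θ(n^(5/2)).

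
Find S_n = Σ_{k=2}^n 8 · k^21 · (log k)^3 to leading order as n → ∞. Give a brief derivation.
S_n ~ 4 · n^22 · (log n)^3 / 11

By integral comparison, S_n = ∫_1^n 8 · x^21 · (log x)^3 dx + O(n^21 · (log n)^3). For the integral, the leading term of ∫_1^n x^21 (log x)^3 dx is n^22/22 · (log n)^3 (by repeated integration by parts; each step lowers the log-exponent and produces a relatively O(1/log n) correction). Hence S_n ~ 4 · n^22 · (log n)^3 / 11.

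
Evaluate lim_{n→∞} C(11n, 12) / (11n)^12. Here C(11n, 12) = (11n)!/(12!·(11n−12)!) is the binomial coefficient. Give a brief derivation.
lim = 1/12! = 1/479001600

With N = 11n → ∞: C(N, 12) / N^12 = [N(N−1)…(N−11)] / (12! · N^12) = (1/12!) · 1 · (1 − 1/(11n)) · … · (1 − 11/(11n)). Each factor → 1 as N → ∞, so the limit is 1/12! = 1/479001600.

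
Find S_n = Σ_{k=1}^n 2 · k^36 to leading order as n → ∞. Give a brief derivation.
S_n ~ 2 · n^37 / 37

By integral comparison (Euler-Maclaurin), Σ_{k=1}^n 2 · k^36 = 2 · ∫_0^n x^36 dx + O(n^36) = 2 · n^37/37 + O(n^36). (Equivalently, Faulhaber's formula gives the same leading term.)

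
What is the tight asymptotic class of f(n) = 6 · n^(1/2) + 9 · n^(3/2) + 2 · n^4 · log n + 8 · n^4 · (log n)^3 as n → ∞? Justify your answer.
f(n) ∈ Θ(n^4 · (log n)^3)

Compare the terms by growth order. For large n, n^a · (log n)^b dominates n^a' · (log n)^b' iff a > a', or (a = a' and b > b'). Ranking the 4 terms shows the dominant one is 8 · n^4 · (log n)^3. Hence f(n) ∈ Θ(n^4 · (log n)^3).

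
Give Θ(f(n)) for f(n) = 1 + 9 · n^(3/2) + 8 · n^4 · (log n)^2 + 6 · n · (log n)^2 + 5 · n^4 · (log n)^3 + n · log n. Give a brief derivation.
f(n) ∈ Θ(n^4 · (log n)^3)

Compare the terms by growth order. For large n, n^a · (log n)^b dominates n^a' · (log n)^b' iff a > a', or (a = a' and b > b'). Ranking the 6 terms shows the dominant one is 5 · n^4 · (log n)^3. Hence f(n) ∈ Θ(n^4 · (log n)^3).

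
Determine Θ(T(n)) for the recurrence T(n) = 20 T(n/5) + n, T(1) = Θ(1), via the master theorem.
T(n) = Θ(n^(log_5 20))

Master theorem: compare f(n) = n to n^(log_5 20) where log_5 20 ≈ 1.861. Since 1 < log_5 20, we have f(n) = O(n^(log_5 20 − ε)) for some ε > 0 — Case 1. Hence T(n) = Θ(n^(log_5 20)).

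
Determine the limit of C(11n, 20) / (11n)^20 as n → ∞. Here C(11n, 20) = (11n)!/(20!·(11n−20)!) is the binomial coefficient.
lim = 1/20! = 1/2432902008176640000

With N = 11n → ∞: C(N, 20) / N^20 = [N(N−1)…(N−19)] / (20! · N^20) = (1/20!) · 1 · (1 − 1/(11n)) · … · (1 − 19/(11n)). Each factor → 1 as N → ∞, so the limit is 1/20! = 1/2432902008176640000.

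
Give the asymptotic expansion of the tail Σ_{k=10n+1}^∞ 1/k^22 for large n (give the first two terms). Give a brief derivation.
Σ_{k>10n} 1/k^22 = 1/(21 · (10n)^21) − 1/(2 · (10n)^22) + O(1/(10n)^23)

Compare to the integral: ∫_{10n}^∞ x^(−22) dx = [−x^(−21)/21]_{10n}^∞ = 1/((22−1)·(10n)^21). The Euler-Maclaurin correction adds −f(10n)/2 = −1/(2·(10n)^22). Euler-Maclaurin then gives
  Σ_{k>10n} 1/k^22 = ∫_{10n}^∞ dx/x^22 − 1/(2·(10n)^22) + O(1/(10n)^23).
(Equivalently this is ζ(22) − Σ_{k≤10n} 1/k^22.)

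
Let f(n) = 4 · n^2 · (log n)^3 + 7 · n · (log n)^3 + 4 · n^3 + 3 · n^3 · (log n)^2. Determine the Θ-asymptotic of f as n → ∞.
f(n) ∈ Θ(n^3 · (log n)^2)

Compare the terms by growth order. For large n, n^a · (log n)^b dominates n^a' · (log n)^b' iff a > a', or (a = a' and b > b'). Ranking the 4 terms shows the dominant one is 3 · n^3 · (log n)^2. Hence f(n) ∈ Θ(n^3 · (log n)^2).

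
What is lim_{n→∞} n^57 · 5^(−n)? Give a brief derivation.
lim = 0

Exponentials with base > 1 dominate every fixed polynomial: for any fixed c, n^c / 5^n → 0 as n → ∞ (e.g. by the ratio test, or by writing 5^n = e^(n ln 5) and noting e^(n ln 5) / n^c → ∞). Hence n^57 · 5^(−n) = n^57 / 5^n → 0.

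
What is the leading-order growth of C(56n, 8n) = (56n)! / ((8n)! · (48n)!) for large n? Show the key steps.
C(56n, 8n) ~ (823543/46656)^(8n) · sqrt(7/(12π·8n))

Write N = 8n. Apply Stirling to each factorial:
  (7N)! ~ sqrt(2π·7N) · (7N/e)^(7N),
  N! ~ sqrt(2π N) · (N/e)^N,
  (6N)! ~ sqrt(2π·6N) · (6N/e)^(6N).
The exponential factors combine to (7N)^(7N) / (N^N · (6N)^(6N)) = 7^(7N)/6^(6N) = (7^7/6^6)^N = (823543/46656)^N.
The square-root prefactors combine to sqrt(2π·7N) / (sqrt(2π N)·sqrt(2π·6N)) = sqrt(7 / (2π·6·N)) = sqrt(7/(12π·8n)).
Substituting N = 8n: C(56n, 8n) ~ (823543/46656)^(8n) · sqrt(7/(12π·8n)).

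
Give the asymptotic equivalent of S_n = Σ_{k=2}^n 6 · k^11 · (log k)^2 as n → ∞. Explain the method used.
S_n ~ n^12 · (log n)^2 / 2

By integral comparison, S_n = ∫_1^n 6 · x^11 · (log x)^2 dx + O(n^11 · (log n)^2). For the integral, the leading term of ∫_1^n x^11 (log x)^2 dx is n^12/12 · (log n)^2 (by repeated integration by parts; each step lowers the log-exponent and produces a relatively O(1/log n) correction). Hence S_n ~ n^12 · (log n)^2 / 2.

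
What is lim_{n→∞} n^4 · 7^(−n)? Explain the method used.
lim = 0

Exponentials with base > 1 dominate every fixed polynomial: for any fixed c, n^c / 7^n → 0 as n → ∞ (e.g. by the ratio test, or by writing 7^n = e^(n ln 7) and noting e^(n ln 7) / n^c → ∞). Hence n^4 · 7^(−n) = n^4 / 7^n → 0.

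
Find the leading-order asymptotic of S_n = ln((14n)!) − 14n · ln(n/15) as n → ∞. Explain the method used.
S_n ~ 14n · (ln 210 − 1) + O(ln n)

Stirling: ln((14n)!) = 14n ln(14n) − 14n + O(ln n).
  S_n = 14n ln(14n) − 14n − 14n ln(n/15) + O(ln n)
      = 14n ln(14n) − 14n ln n + 14n ln 15 − 14n + O(ln n)
      = 14n ln 14 + 14n ln 15 − 14n + O(ln n)
      = 14n (ln 210 − 1) + O(ln n).
Numerically ln(210) − 1 ≈ 4.3471.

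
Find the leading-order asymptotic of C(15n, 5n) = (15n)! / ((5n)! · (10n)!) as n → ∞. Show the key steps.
C(15n, 5n) ~ (27/4)^(5n) · sqrt(3/(4π·5n))

Write N = 5n. Apply Stirling to each factorial:
  (3N)! ~ sqrt(2π·3N) · (3N/e)^(3N),
  N! ~ sqrt(2π N) · (N/e)^N,
  (2N)! ~ sqrt(2π·2N) · (2N/e)^(2N).
The exponential factors combine to (3N)^(3N) / (N^N · (2N)^(2N)) = 3^(3N)/2^(2N) = (3^3/2^2)^N = (27/4)^N.
The square-root prefactors combine to sqrt(2π·3N) / (sqrt(2π N)·sqrt(2π·2N)) = sqrt(3 / (2π·2·N)) = sqrt(3/(4π·5n)).
Substituting N = 5n: C(15n, 5n) ~ (27/4)^(5n) · sqrt(3/(4π·5n)).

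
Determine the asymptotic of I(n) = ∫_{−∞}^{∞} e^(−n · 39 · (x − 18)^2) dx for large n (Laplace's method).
I(n) = sqrt(π/(39n))

Here φ(x) = 39 · (x − 18)^2 has its unique minimum at x* = 18 with φ(x*) = 0 and φ''(x*) = 78. Laplace's method gives
  I(n) ~ e^(−n φ(x*)) · sqrt(2π / (n · φ''(x*))) = sqrt(2π / (78n)) = sqrt(π/(39n)).
This is exact: substituting u = (x − 18)·sqrt(39n) gives I(n) = (1/sqrt(39n)) ∫_{−∞}^{∞} e^(−u^2) du = sqrt(π/(39n)).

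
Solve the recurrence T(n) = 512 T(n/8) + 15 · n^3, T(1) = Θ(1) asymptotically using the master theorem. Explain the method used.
T(n) = Θ(n^3 log n)

log_8 512 = 3, and f(n) = 15 · n^3 = Θ(n^(log_8 512)). This is Case 2 of the master theorem: T(n) = Θ(f(n) · log n) = Θ(n^3 log n).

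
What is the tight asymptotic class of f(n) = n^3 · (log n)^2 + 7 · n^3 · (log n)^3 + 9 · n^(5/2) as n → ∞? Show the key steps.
f(n) ∈ Θ(n^3 · (log n)^3)

Compare the terms by growth order. For large n, n^a · (log n)^b dominates n^a' · (log n)^b' iff a > a', or (a = a' and b > b'). Ranking the 3 terms shows the dominant one is 7 · n^3 · (log n)^3. Hence f(n) ∈ Θ(n^3 · (log n)^3).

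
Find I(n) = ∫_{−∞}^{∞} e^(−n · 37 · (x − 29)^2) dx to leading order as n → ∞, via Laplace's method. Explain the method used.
I(n) = sqrt(π/(37n))

Here φ(x) = 37 · (x − 29)^2 has its unique minimum at x* = 29 with φ(x*) = 0 and φ''(x*) = 74. Laplace's method gives
  I(n) ~ e^(−n φ(x*)) · sqrt(2π / (n · φ''(x*))) = sqrt(2π / (74n)) = sqrt(π/(37n)).
This is exact: substituting u = (x − 29)·sqrt(37n) gives I(n) = (1/sqrt(37n)) ∫_{−∞}^{∞} e^(−u^2) du = sqrt(π/(37n)).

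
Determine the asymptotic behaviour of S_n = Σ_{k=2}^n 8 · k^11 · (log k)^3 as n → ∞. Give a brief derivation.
S_n ~ 2 · n^12 · (log n)^3 / 3

By integral comparison, S_n = ∫_1^n 8 · x^11 · (log x)^3 dx + O(n^11 · (log n)^3). For the integral, the leading term of ∫_1^n x^11 (log x)^3 dx is n^12/12 · (log n)^3 (by repeated integration by parts; each step lowers the log-exponent and produces a relatively O(1/log n) correction). Hence S_n ~ 2 · n^12 · (log n)^3 / 3.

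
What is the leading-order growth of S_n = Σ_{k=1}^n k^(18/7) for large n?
S_n ~ (7/25) · n^(25/7)

Integral comparison: Σ_{k=1}^n k^(18/7) = ∫_0^n x^(18/7) dx + O(n^(18/7)). The integral is n^(1 + 18/7) / (1 + 18/7) = n^((18+7)/7) / ((18+7)/7) = (7/25) · n^(25/7).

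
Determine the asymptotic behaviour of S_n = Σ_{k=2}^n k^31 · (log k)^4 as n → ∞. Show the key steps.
S_n ~ n^32 · (log n)^4 / 32

By integral comparison, S_n = ∫_1^n x^31 · (log x)^4 dx + O(n^31 · (log n)^4). For the integral, the leading term of ∫_1^n x^31 (log x)^4 dx is n^32/32 · (log n)^4 (by repeated integration by parts; each step lowers the log-exponent and produces a relatively O(1/log n) correction). Hence S_n ~ n^32 · (log n)^4 / 32.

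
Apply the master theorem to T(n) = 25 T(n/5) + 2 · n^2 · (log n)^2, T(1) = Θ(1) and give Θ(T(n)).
T(n) = Θ(n^2 · (log n)^3)

Here log_5 25 = 2 and f(n) = 2 · n^2 · (log n)^2 = Θ(n^(log_5 25) · (log n)^2). This is the extended Case 2 of the master theorem (f matches the critical exponent up to log factors), giving T(n) = Θ(n^(log_5 25) · (log n)^(2+1)) = Θ(n^2 · (log n)^3).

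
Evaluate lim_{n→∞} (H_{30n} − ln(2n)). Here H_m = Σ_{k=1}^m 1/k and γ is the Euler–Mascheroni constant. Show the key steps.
lim = ln 15 + γ

By Euler-Maclaurin, H_m = ln m + γ + O(1/m). So
  H_{30n} − ln(2n) = ln(30n) + γ − ln(2n) + O(1/n)
                       = ln(30/2) + γ + O(1/n).
Hence the limit is ln(30/2) + γ (= ln 15).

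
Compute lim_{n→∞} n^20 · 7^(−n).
lim = 0

Exponentials with base > 1 dominate every fixed polynomial: for any fixed c, n^c / 7^n → 0 as n → ∞ (e.g. by the ratio test, or by writing 7^n = e^(n ln 7) and noting e^(n ln 7) / n^c → ∞). Hence n^20 · 7^(−n) = n^20 / 7^n → 0.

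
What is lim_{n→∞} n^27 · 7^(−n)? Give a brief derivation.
lim = 0

Exponentials with base > 1 dominate every fixed polynomial: for any fixed c, n^c / 7^n → 0 as n → ∞ (e.g. by the ratio test, or by writing 7^n = e^(n ln 7) and noting e^(n ln 7) / n^c → ∞). Hence n^27 · 7^(−n) = n^27 / 7^n → 0.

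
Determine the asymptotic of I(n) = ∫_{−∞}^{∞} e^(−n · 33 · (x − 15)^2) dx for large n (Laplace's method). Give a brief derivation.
I(n) = sqrt(π/(33n))

Here φ(x) = 33 · (x − 15)^2 has its unique minimum at x* = 15 with φ(x*) = 0 and φ''(x*) = 66. Laplace's method gives
  I(n) ~ e^(−n φ(x*)) · sqrt(2π / (n · φ''(x*))) = sqrt(2π / (66n)) = sqrt(π/(33n)).
This is exact: substituting u = (x − 15)·sqrt(33n) gives I(n) = (1/sqrt(33n)) ∫_{−∞}^{∞} e^(−u^2) du = sqrt(π/(33n)).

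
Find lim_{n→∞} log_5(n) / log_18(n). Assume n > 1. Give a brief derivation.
lim = ln(18) / ln(5) = log_5(18)

Change of base: log_5(n) = ln n / ln 5 and log_18(n) = ln n / ln 18. The ratio is (ln n / ln 5) · (ln 18 / ln n) = ln 18 / ln 5, a constant independent of n. So the limit is ln 18 / ln 5 = log_5(18).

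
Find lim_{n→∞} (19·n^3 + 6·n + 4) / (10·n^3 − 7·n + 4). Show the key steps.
lim = 19/10

For large n the leading n^3 terms dominate both numerator and denominator. Dividing top and bottom by n^3, every other term tends to 0, leaving 19/10.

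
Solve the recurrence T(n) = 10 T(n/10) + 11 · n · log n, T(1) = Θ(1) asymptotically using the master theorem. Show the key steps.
T(n) = Θ(n · (log n)^2)

Here log_10 10 = 1 and f(n) = 11 · n · log n = Θ(n^(log_10 10) · (log n)^1). This is the extended Case 2 of the master theorem (f matches the critical exponent up to log factors), giving T(n) = Θ(n^(log_10 10) · (log n)^(1+1)) = Θ(n · (log n)^2).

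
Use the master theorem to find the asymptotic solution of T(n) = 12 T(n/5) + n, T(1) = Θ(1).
T(n) = Θ(n^(log_5 12))

Master theorem: compare f(n) = n to n^(log_5 12) where log_5 12 ≈ 1.544. Since 1 < log_5 12, we have f(n) = O(n^(log_5 12 − ε)) for some ε > 0 — Case 1. Hence T(n) = Θ(n^(log_5 12)).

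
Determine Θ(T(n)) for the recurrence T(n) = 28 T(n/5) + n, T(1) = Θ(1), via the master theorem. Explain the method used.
T(n) = Θ(n^(log_5 28))

Master theorem: compare f(n) = n to n^(log_5 28) where log_5 28 ≈ 2.070. Since 1 < log_5 28, we have f(n) = O(n^(log_5 28 − ε)) for some ε > 0 — Case 1. Hence T(n) = Θ(n^(log_5 28)).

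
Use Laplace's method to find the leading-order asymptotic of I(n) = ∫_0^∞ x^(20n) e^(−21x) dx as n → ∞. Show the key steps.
I(n) ~ (sqrt(2π·20n) / 21) · (20n/(21e))^(20n)

Write the integrand as exp(20n ln x − 21x) and set f(x) = 20n ln x − 21x. Then f'(x) = 20n/x − 21 = 0 at x* = 20n/21, and f''(x*) = −20n/x*^2 = −21^2/(20n). Laplace's method (interior maximum) gives
  I(n) ~ e^(f(x*)) · sqrt(2π / |f''(x*)|)
        = exp(20n ln(20n/21) − 20n) · sqrt(2π · 20n / 21^2)
        = (20n/21)^(20n) e^(−20n) · sqrt(2π·20n) / 21
        = (sqrt(2π·20n) / 21) · (20n/(21e))^(20n).
This matches Γ(20n+1)/21^(20n+1) with Stirling applied to Γ.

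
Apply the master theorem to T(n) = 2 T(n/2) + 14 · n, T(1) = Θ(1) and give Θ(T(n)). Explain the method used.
T(n) = Θ(n log n)

log_2 2 = 1, and f(n) = 14 · n = Θ(n^(log_2 2)). This is Case 2 of the master theorem: T(n) = Θ(f(n) · log n) = Θ(n log n).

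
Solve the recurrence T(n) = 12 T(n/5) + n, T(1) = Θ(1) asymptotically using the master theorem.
T(n) = Θ(n^(log_5 12))

Master theorem: compare f(n) = n to n^(log_5 12) where log_5 12 ≈ 1.544. Since 1 < log_5 12, we have f(n) = O(n^(log_5 12 − ε)) for some ε > 0 — Case 1. Hence T(n) = Θ(n^(log_5 12)).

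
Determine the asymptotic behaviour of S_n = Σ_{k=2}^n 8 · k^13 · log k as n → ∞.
S_n ~ 4 · n^14 log n / 7 − 2 · n^14 / 49

By integral comparison, S_n = ∫_1^n 8 · x^13 · log x dx + O(n^13 · log n). For the integral, ∫ x^13 log x dx = n^14 log n / 14 − n^14/196 (integration by parts). Hence S_n ~ 4 · n^14 log n / 7 − 2 · n^14 / 49.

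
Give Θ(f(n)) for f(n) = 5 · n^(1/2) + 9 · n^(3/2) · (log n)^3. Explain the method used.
f(n) ∈ Θ(n^(3/2) · (log n)^3)

Compare the terms by growth order. For large n, n^a · (log n)^b dominates n^a' · (log n)^b' iff a > a', or (a = a' and b > b'). Ranking the 2 terms shows the dominant one is 9 · n^(3/2) · (log n)^3. Hence f(n) ∈ Θ(n^(3/2) · (log n)^3).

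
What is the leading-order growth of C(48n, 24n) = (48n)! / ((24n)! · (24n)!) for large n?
C(48n, 24n) ~ (4)^(24n) · sqrt(1/(π·24n))

Write N = 24n. Apply Stirling to each factorial:
  (2N)! ~ sqrt(2π·2N) · (2N/e)^(2N),
  N! ~ sqrt(2π N) · (N/e)^N,
  (1N)! ~ sqrt(2π·1N) · (1N/e)^(1N).
The exponential factors combine to (2N)^(2N) / (N^N · (1N)^(1N)) = 2^(2N)/1^(1N) = (2^2/1^1)^N = (4)^N.
The square-root prefactors combine to sqrt(2π·2N) / (sqrt(2π N)·sqrt(2π·1N)) = sqrt(2 / (2π·1·N)) = sqrt(1/(π·24n)).
Substituting N = 24n: C(48n, 24n) ~ (4)^(24n) · sqrt(1/(π·24n)).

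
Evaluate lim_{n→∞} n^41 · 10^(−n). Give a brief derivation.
lim = 0

Exponentials with base > 1 dominate every fixed polynomial: for any fixed c, n^c / 10^n → 0 as n → ∞ (e.g. by the ratio test, or by writing 10^n = e^(n ln 10) and noting e^(n ln 10) / n^c → ∞). Hence n^41 · 10^(−n) = n^41 / 10^n → 0.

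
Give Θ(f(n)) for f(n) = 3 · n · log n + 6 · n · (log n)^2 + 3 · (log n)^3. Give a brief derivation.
f(n) ∈ Θ(n · (log n)^2)

Compare the terms by growth order. For large n, n^a · (log n)^b dominates n^a' · (log n)^b' iff a > a', or (a = a' and b > b'). Ranking the 3 terms shows the dominant one is 6 · n · (log n)^2. Hence f(n) ∈ Θ(n · (log n)^2).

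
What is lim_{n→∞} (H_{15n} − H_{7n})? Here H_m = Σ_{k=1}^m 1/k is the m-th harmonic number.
lim = ln(15/7)

Euler-Maclaurin gives H_m = ln m + γ + 1/(2m) + O(1/m^2). The γ and O(1/m) terms cancel in the difference:
  H_{15n} − H_{7n} = ln(15n) − ln(7n) + O(1/n) = ln(15/7) + O(1/n).
Hence the limit is ln(15/7).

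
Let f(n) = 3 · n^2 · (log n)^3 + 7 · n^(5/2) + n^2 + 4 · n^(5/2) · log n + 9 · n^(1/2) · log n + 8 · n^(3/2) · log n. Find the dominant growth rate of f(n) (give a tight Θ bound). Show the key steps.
f(n) ∈ Θ(n^(5/2) · log n)

Compare the terms by growth order. For large n, n^a · (log n)^b dominates n^a' · (log n)^b' iff a > a', or (a = a' and b > b'). Ranking the 6 terms shows the dominant one is 4 · n^(5/2) · log n. Hence f(n) ∈ Θ(n^(5/2) · log n).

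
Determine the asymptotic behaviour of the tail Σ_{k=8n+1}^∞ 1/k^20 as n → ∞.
Σ_{k>8n} 1/k^20 ~ 1/(19 · (8n)^19)

Compare to the integral: ∫_{8n}^∞ x^(−20) dx = [−x^(−19)/19]_{8n}^∞ = 1/((20−1)·(8n)^19). Euler-Maclaurin then gives
  Σ_{k>8n} 1/k^20 = ∫_{8n}^∞ dx/x^20 − 1/(2·(8n)^20) + O(1/(8n)^21).
(Equivalently this is ζ(20) − Σ_{k≤8n} 1/k^20.)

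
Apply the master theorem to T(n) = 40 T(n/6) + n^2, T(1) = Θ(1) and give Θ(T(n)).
T(n) = Θ(n^(log_6 40))

Master theorem: compare f(n) = n^2 to n^(log_6 40) where log_6 40 ≈ 2.059. Since 2 < log_6 40, we have f(n) = O(n^(log_6 40 − ε)) for some ε > 0 — Case 1. Hence T(n) = Θ(n^(log_6 40)).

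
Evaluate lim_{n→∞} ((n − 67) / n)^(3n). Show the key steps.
lim = e^(−201)

Rewrite as (1 − 67/n)^(3n). By the standard limit (1 + x/n)^n → e^x, we have (1 − 67/n)^n → e^(−67), and raising to the 3rd power gives e^(−201).
More precisely, ln[(1 − 67/n)^(3n)] = 3n · ln(1 − 67/n) = 3n · (-67/n + O(1/n^2)) = -201 + O(1/n) → -201.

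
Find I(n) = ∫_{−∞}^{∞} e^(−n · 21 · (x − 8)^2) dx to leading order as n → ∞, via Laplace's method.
I(n) = sqrt(π/(21n))

Here φ(x) = 21 · (x − 8)^2 has its unique minimum at x* = 8 with φ(x*) = 0 and φ''(x*) = 42. Laplace's method gives
  I(n) ~ e^(−n φ(x*)) · sqrt(2π / (n · φ''(x*))) = sqrt(2π / (42n)) = sqrt(π/(21n)).
This is exact: substituting u = (x − 8)·sqrt(21n) gives I(n) = (1/sqrt(21n)) ∫_{−∞}^{∞} e^(−u^2) du = sqrt(π/(21n)).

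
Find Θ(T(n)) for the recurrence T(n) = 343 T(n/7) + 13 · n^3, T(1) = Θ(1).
T(n) = Θ(n^3 log n)

log_7 343 = 3, and f(n) = 13 · n^3 = Θ(n^(log_7 343)). This is Case 2 of the master theorem: T(n) = Θ(f(n) · log n) = Θ(n^3 log n).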